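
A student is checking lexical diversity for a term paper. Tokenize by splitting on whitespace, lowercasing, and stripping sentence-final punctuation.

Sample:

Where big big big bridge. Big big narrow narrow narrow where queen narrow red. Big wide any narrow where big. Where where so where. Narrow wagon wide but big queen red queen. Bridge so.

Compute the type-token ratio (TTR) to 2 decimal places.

0.32

N = 34 tokens, V = 11 types.
TTR = V / N = 11 / 34 = 0.32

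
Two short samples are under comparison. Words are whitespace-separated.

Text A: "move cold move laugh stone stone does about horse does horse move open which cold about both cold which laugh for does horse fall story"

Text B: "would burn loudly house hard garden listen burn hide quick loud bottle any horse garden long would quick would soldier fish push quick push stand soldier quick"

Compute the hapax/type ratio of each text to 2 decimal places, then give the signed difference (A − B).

-0.29

A: hapax=5, V=13, ratio=0.38
B: hapax=12, V=18, ratio=0.67
Difference = 0.38 − 0.67 = -0.29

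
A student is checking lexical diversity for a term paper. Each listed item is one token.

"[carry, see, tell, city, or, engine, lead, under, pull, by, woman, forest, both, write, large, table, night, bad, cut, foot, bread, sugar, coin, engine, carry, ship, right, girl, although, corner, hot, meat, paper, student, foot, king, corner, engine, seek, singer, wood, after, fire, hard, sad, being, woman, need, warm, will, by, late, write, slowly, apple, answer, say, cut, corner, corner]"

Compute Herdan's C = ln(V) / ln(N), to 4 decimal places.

N = 60, V = 49.
ln(V) = 3.891820, ln(N) = 4.094345
C = 3.891820 / 4.094345 = 0.9505

0.9505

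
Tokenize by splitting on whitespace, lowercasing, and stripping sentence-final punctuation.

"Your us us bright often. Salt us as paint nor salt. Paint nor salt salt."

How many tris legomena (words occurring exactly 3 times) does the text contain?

1

Frequencies: salt:4, us:3, paint:2, nor:2, your:1, bright:1, often:1, as:1
Words with frequency 3: us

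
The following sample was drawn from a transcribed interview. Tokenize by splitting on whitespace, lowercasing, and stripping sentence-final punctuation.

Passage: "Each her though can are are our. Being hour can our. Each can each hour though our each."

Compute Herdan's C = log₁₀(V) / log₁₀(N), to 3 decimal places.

N = 18, V = 8.
log₁₀(V) = 0.903090, log₁₀(N) = 1.255273
C = 0.903090 / 1.255273 = 0.719

0.719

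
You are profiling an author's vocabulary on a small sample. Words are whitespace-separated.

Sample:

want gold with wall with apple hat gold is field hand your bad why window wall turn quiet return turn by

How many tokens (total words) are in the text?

Tokens: want, gold, with, wall, with, apple, hat, gold, is, field, hand, your, bad, why, window, wall, turn, quiet, return, turn, by
N = 21

21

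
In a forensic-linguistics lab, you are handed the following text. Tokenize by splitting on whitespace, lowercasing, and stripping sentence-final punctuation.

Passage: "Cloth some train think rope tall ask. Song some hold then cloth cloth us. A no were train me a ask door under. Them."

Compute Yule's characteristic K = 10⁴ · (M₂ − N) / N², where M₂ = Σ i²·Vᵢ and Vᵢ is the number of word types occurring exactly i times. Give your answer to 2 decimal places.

Frequencies: cloth:3, some:2, train:2, ask:2, a:2, think:1, rope:1, tall:1, song:1, hold:1, then:1, us:1, no:1, were:1, me:1, door:1, under:1, them:1
N = 24. Frequency spectrum: V_1=13, V_2=4, V_3=1
M₂ = 1²·13 + 2²·4 + 3²·1 = 38
K = 10000 × (38 − 24) / 24² = 243.06

243.06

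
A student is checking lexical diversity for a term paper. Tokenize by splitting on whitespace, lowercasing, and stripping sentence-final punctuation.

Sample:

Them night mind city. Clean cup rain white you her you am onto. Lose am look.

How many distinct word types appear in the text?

Distinct types: {am, city, clean, cup, her, look, lose, mind, night, onto, rain, them, white, you}
V = 14

14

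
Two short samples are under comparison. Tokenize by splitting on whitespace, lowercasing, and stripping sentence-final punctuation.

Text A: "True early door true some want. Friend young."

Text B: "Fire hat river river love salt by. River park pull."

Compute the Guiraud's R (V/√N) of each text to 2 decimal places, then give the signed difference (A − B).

-0.06

A: V=7, N=8, R=2.47
B: V=8, N=10, R=2.53
Difference = 2.47 − 2.53 = -0.06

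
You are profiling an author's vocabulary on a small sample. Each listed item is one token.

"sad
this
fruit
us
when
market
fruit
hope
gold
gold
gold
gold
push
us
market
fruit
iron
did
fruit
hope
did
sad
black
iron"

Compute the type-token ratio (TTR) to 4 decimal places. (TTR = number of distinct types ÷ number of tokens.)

N = 24 tokens, V = 12 types.
TTR = V / N = 12 / 24 = 0.5000

0.5000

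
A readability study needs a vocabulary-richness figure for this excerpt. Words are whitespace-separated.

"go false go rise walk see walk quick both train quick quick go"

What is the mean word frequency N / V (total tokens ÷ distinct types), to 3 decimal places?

1.625

N = 13 tokens, V = 8 types.
Mean frequency = N / V = 13 / 8 = 1.625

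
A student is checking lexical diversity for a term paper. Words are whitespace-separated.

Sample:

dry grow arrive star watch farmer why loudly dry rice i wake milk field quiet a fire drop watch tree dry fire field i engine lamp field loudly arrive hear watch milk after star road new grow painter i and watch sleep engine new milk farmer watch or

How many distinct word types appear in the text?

Distinct types: {a, after, and, arrive, drop, dry, engine, farmer, field, fire, grow, hear, i, lamp, loudly, milk, new, or, painter, quiet, rice, road, sleep, star, tree, wake, watch, why}
V = 28

28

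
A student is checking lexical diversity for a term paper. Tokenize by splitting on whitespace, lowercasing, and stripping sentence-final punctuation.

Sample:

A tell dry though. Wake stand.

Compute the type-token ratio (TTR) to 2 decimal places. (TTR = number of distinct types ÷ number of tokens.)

1.00

N = 6 tokens, V = 6 types.
TTR = V / N = 6 / 6 = 1.00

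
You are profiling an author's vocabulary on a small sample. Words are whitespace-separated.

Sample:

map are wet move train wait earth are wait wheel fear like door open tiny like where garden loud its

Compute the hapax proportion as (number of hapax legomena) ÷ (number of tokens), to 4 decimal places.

0.7000

Frequencies: are:2, wait:2, like:2, map:1, wet:1, move:1, train:1, earth:1, wheel:1, fear:1, door:1, open:1, tiny:1, where:1, garden:1, loud:1, its:1
Hapax count = 14; token count = 20.
Ratio = 14 / 20 = 0.7000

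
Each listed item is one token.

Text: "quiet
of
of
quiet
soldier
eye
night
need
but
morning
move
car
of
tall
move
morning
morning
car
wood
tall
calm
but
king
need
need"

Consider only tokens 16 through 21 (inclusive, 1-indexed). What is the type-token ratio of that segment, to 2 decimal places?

Segment tokens 16–21: morning, morning, car, wood, tall, calm
Segment N = 6, segment V = 5.
TTR = 5 / 6 = 0.83

0.83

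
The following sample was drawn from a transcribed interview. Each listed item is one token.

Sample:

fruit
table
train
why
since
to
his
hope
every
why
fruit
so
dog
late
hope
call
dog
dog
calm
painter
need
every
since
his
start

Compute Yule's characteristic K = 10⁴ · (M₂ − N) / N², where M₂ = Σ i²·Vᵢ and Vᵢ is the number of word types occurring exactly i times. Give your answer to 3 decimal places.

288.000

Frequencies: dog:3, fruit:2, why:2, since:2, his:2, hope:2, every:2, table:1, train:1, to:1, so:1, late:1, call:1, calm:1, painter:1, need:1, start:1
N = 25. Frequency spectrum: V_1=10, V_2=6, V_3=1
M₂ = 1²·10 + 2²·6 + 3²·1 = 43
K = 10000 × (43 − 25) / 25² = 288.000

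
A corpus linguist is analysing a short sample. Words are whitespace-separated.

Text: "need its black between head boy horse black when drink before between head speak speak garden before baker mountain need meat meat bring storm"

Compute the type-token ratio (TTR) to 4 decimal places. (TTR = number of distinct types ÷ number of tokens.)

0.7083

N = 24 tokens, V = 17 types.
TTR = V / N = 17 / 24 = 0.7083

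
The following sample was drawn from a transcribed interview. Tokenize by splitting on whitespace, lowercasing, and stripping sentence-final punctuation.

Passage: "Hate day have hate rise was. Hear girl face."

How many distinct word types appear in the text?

Distinct types: {day, face, girl, hate, have, hear, rise, was}
V = 8

8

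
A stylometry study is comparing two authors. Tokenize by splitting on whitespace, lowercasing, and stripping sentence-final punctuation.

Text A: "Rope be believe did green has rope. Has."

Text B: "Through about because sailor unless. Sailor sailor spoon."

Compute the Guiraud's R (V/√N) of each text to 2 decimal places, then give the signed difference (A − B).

0.00

A: V=6, N=8, R=2.12
B: V=6, N=8, R=2.12
Difference = 2.12 − 2.12 = 0.00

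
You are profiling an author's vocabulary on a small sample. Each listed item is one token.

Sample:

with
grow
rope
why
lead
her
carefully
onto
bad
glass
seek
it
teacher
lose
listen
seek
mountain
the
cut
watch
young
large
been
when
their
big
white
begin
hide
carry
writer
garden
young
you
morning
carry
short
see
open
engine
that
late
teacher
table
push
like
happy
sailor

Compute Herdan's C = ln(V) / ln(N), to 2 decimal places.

N = 48, V = 44.
ln(V) = 3.784190, ln(N) = 3.871201
C = 3.784190 / 3.871201 = 0.98

0.98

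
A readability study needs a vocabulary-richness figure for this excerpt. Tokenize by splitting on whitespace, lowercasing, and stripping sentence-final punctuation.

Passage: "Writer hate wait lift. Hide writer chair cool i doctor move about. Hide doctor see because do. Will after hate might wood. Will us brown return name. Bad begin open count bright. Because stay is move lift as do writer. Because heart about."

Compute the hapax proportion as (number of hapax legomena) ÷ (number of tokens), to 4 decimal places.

0.4884

Frequencies: writer:3, because:3, hate:2, lift:2, hide:2, doctor:2, move:2, about:2, do:2, will:2, wait:1, chair:1, cool:1, i:1, see:1, after:1, might:1, wood:1, us:1, brown:1, … (11 more, each freq 1)
Hapax count = 21; token count = 43.
Ratio = 21 / 43 = 0.4884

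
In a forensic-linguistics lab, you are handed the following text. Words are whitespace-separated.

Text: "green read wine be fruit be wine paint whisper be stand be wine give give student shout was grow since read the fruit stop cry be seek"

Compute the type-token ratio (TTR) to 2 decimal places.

N = 27 tokens, V = 18 types.
TTR = V / N = 18 / 27 = 0.67

0.67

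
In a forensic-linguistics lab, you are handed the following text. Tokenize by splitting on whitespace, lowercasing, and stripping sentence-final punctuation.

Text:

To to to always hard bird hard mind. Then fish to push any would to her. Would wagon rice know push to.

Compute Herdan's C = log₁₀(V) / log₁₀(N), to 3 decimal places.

N = 22, V = 14.
log₁₀(V) = 1.146128, log₁₀(N) = 1.342423
C = 1.146128 / 1.342423 = 0.854

0.854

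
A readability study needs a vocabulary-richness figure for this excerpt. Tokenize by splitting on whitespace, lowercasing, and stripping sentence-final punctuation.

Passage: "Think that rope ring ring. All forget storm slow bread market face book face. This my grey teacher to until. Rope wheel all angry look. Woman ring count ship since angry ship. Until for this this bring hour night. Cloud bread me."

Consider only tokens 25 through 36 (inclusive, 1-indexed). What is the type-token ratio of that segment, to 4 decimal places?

0.8333

Segment tokens 25–36: look, woman, ring, count, ship, since, angry, ship, until, for, this, this
Segment N = 12, segment V = 10.
TTR = 10 / 12 = 0.8333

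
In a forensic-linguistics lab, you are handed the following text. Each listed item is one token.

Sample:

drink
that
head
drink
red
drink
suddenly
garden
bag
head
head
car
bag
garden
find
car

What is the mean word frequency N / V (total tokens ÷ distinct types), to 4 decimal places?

1.7778

N = 16 tokens, V = 9 types.
Mean frequency = N / V = 16 / 9 = 1.7778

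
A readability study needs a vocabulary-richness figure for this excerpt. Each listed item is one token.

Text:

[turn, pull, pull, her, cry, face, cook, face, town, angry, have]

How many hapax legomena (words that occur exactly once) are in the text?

7

Frequencies: pull:2, face:2, turn:1, her:1, cry:1, cook:1, town:1, angry:1, have:1
Hapax (freq=1): angry, cook, cry, have, her, town, turn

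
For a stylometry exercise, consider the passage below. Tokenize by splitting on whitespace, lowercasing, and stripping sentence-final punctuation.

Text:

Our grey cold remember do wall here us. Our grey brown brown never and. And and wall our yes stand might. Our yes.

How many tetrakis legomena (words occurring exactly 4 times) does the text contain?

1

Frequencies: our:4, and:3, grey:2, wall:2, brown:2, yes:2, cold:1, remember:1, do:1, here:1, us:1, never:1, stand:1, might:1
Words with frequency 4: our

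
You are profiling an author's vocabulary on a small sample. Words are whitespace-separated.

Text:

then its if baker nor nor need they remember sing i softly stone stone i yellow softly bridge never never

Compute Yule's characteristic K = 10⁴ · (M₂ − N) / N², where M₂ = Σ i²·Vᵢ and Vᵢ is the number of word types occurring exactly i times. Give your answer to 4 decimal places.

Frequencies: nor:2, i:2, softly:2, stone:2, never:2, then:1, its:1, if:1, baker:1, need:1, they:1, remember:1, sing:1, yellow:1, bridge:1
N = 20. Frequency spectrum: V_1=10, V_2=5
M₂ = 1²·10 + 2²·5 = 30
K = 10000 × (30 − 20) / 20² = 250.0000

250.0000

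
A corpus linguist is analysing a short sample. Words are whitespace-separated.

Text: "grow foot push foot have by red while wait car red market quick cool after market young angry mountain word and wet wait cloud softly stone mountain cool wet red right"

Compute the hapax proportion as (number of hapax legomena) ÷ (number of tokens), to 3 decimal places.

0.516

Frequencies: red:3, foot:2, wait:2, market:2, cool:2, mountain:2, wet:2, grow:1, push:1, have:1, by:1, while:1, car:1, quick:1, after:1, young:1, angry:1, word:1, and:1, cloud:1, … (3 more, each freq 1)
Hapax count = 16; token count = 31.
Ratio = 16 / 31 = 0.516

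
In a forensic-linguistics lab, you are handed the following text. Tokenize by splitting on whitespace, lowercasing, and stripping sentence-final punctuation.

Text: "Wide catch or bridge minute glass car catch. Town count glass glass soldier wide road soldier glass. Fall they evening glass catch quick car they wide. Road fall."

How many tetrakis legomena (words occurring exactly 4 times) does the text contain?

0

Frequencies: glass:5, wide:3, catch:3, car:2, soldier:2, road:2, fall:2, they:2, or:1, bridge:1, minute:1, town:1, count:1, evening:1, quick:1
Words with frequency 4: (none)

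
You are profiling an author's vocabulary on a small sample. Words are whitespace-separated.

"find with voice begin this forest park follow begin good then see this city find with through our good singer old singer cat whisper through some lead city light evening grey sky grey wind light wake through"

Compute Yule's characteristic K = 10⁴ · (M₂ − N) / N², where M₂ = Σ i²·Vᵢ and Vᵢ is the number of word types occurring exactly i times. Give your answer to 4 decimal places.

Frequencies: through:3, find:2, with:2, begin:2, this:2, good:2, city:2, singer:2, light:2, grey:2, voice:1, forest:1, park:1, follow:1, then:1, see:1, our:1, old:1, cat:1, whisper:1, … (6 more, each freq 1)
N = 37. Frequency spectrum: V_1=16, V_2=9, V_3=1
M₂ = 1²·16 + 2²·9 + 3²·1 = 61
K = 10000 × (61 − 37) / 37² = 175.3104

175.3104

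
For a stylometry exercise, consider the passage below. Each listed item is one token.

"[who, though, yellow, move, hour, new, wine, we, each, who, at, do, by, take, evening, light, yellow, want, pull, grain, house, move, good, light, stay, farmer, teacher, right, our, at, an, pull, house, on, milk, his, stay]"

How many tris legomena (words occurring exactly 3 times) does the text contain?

Frequencies: who:2, yellow:2, move:2, at:2, light:2, pull:2, house:2, stay:2, though:1, hour:1, new:1, wine:1, we:1, each:1, do:1, by:1, take:1, evening:1, want:1, grain:1, … (9 more, each freq 1)
Words with frequency 3: (none)

0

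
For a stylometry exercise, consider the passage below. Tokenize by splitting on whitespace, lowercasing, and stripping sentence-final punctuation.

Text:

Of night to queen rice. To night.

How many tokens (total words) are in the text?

7

Tokens: of, night, to, queen, rice, to, night
N = 7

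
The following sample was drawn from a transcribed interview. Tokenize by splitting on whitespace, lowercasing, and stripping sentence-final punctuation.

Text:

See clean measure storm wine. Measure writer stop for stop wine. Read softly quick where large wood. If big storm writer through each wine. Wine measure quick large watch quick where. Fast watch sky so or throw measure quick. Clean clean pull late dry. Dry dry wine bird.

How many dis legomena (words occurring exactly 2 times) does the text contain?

Frequencies: wine:5, measure:4, quick:4, clean:3, dry:3, storm:2, writer:2, stop:2, where:2, large:2, watch:2, see:1, for:1, read:1, softly:1, wood:1, if:1, big:1, through:1, each:1, … (8 more, each freq 1)
Words with frequency 2: large, stop, storm, watch, where, writer

6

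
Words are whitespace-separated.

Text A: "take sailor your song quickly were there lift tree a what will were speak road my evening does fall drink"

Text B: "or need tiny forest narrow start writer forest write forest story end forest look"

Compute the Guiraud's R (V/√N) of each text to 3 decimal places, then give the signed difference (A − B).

A: V=19, N=20, R=4.249
B: V=11, N=14, R=2.940
Difference = 4.249 − 2.940 = 1.309

1.309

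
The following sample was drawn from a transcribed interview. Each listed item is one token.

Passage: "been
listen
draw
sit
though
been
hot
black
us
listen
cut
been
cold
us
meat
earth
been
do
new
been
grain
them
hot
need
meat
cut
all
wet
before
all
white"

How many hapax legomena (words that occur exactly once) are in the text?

14

Frequencies: been:5, listen:2, hot:2, us:2, cut:2, meat:2, all:2, draw:1, sit:1, though:1, black:1, cold:1, earth:1, do:1, new:1, grain:1, them:1, need:1, wet:1, before:1, … (1 more, each freq 1)
Hapax (freq=1): before, black, cold, do, draw, earth, grain, need, new, sit, them, though, wet, white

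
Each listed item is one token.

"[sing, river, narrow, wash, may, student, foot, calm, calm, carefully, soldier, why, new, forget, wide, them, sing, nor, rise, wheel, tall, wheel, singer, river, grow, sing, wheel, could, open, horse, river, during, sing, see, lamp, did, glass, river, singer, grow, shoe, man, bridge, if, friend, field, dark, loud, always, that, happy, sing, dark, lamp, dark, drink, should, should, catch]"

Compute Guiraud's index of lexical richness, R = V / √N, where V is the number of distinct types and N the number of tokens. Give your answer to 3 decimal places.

N = 59, V = 43.
√N = 7.681146
R = 43 / 7.681146 = 5.598

5.598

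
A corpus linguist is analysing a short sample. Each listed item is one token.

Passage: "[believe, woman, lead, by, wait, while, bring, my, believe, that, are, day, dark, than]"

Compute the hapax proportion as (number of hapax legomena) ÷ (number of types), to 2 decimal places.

Frequencies: believe:2, woman:1, lead:1, by:1, wait:1, while:1, bring:1, my:1, that:1, are:1, day:1, dark:1, than:1
Hapax count = 12; type count = 13.
Ratio = 12 / 13 = 0.92

0.92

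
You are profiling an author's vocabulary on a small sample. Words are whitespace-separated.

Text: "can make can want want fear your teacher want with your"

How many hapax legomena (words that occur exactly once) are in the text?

4

Frequencies: want:3, can:2, your:2, make:1, fear:1, teacher:1, with:1
Hapax (freq=1): fear, make, teacher, with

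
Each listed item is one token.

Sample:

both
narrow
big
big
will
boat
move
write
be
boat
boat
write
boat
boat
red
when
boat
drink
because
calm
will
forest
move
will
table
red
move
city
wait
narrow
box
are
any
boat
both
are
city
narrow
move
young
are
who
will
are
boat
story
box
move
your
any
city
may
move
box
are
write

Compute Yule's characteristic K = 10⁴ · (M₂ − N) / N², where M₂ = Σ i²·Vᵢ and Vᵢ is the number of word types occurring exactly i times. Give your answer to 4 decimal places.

Frequencies: boat:8, move:6, are:5, will:4, narrow:3, write:3, city:3, box:3, both:2, big:2, red:2, any:2, be:1, when:1, drink:1, because:1, calm:1, forest:1, table:1, wait:1, … (5 more, each freq 1)
N = 56. Frequency spectrum: V_1=13, V_2=4, V_3=4, V_4=1, V_5=1, V_6=1, V_8=1
M₂ = 1²·13 + 2²·4 + 3²·4 + 4²·1 + 5²·1 + 6²·1 + 8²·1 = 206
K = 10000 × (206 − 56) / 56² = 478.3163

478.3163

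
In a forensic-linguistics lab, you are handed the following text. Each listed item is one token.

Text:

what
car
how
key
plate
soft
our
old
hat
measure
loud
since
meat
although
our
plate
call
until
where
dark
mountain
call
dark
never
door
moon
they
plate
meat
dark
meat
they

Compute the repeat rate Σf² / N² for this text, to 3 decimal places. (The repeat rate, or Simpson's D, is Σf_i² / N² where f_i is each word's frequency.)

0.055

Frequencies: plate:3, meat:3, dark:3, our:2, call:2, they:2, what:1, car:1, how:1, key:1, soft:1, old:1, hat:1, measure:1, loud:1, since:1, although:1, until:1, where:1, mountain:1, … (3 more, each freq 1)
Σf² = 56; N² = 1024
Repeat rate = 56 / 1024 = 0.055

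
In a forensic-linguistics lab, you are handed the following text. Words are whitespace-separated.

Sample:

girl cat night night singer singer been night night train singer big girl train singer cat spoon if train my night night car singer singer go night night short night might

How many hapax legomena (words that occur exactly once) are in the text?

9

Frequencies: night:9, singer:6, train:3, girl:2, cat:2, been:1, big:1, spoon:1, if:1, my:1, car:1, go:1, short:1, might:1
Hapax (freq=1): been, big, car, go, if, might, my, short, spoon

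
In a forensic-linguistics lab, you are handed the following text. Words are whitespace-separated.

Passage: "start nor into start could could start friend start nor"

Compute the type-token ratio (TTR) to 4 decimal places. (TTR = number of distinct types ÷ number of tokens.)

0.5000

N = 10 tokens, V = 5 types.
TTR = V / N = 5 / 10 = 0.5000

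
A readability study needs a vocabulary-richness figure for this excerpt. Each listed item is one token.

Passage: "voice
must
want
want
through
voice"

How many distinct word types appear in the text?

4

Distinct types: {must, through, voice, want}
V = 4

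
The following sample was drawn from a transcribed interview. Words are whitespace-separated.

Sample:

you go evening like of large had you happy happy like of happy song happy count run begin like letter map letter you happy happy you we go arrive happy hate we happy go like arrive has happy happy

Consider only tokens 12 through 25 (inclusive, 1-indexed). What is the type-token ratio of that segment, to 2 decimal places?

0.71

Segment tokens 12–25: of, happy, song, happy, count, run, begin, like, letter, map, letter, you, happy, happy
Segment N = 14, segment V = 10.
TTR = 10 / 14 = 0.71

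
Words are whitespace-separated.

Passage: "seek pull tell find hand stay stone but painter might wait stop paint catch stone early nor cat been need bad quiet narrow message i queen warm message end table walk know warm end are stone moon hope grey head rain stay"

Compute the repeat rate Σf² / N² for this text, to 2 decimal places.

0.03

Frequencies: stone:3, stay:2, message:2, warm:2, end:2, seek:1, pull:1, tell:1, find:1, hand:1, but:1, painter:1, might:1, wait:1, stop:1, paint:1, catch:1, early:1, nor:1, cat:1, … (16 more, each freq 1)
Σf² = 56; N² = 1764
Repeat rate = 56 / 1764 = 0.03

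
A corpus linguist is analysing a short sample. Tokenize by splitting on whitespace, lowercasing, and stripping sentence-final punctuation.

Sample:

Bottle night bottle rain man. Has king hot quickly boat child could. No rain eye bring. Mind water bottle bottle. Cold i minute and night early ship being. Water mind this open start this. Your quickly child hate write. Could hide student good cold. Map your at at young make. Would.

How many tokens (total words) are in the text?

Tokens: bottle, night, bottle, rain, man, has, king, hot, quickly, boat, child, could, no, rain, eye, bring, mind, water, bottle, bottle, cold, i, minute, and, night, early, ship, being, water, mind, this, open, start, this, your, quickly, child, hate, write, could, hide, student, good, cold, map, your, at, at, young, make, would
N = 51

51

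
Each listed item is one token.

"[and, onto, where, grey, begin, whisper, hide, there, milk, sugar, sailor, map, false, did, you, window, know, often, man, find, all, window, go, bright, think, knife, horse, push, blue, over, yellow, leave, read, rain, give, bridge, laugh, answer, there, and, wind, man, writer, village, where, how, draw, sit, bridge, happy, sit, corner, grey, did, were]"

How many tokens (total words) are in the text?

55

Tokens: and, onto, where, grey, begin, whisper, hide, there, milk, sugar, sailor, map, false, did, you, window, know, often, man, find, all, window, go, bright, think, knife, horse, push, blue, over, yellow, leave, read, rain, give, bridge, laugh, answer, there, and, wind, man, writer, village, where, how, draw, sit, bridge, happy, sit, corner, grey, did, were
N = 55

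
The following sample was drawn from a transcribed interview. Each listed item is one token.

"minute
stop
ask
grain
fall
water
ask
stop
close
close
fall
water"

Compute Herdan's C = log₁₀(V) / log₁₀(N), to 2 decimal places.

N = 12, V = 7.
log₁₀(V) = 0.845098, log₁₀(N) = 1.079181
C = 0.845098 / 1.079181 = 0.78

0.78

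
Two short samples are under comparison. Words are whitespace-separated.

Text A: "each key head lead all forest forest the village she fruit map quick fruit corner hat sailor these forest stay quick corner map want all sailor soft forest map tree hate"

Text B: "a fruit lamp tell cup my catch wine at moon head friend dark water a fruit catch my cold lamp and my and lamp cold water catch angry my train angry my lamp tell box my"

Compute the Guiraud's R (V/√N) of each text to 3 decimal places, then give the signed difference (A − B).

0.605

A: V=21, N=31, R=3.772
B: V=19, N=36, R=3.167
Difference = 3.772 − 3.167 = 0.605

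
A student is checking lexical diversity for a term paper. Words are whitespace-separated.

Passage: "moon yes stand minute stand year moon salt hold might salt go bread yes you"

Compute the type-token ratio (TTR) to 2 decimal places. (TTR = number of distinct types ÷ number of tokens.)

N = 15 tokens, V = 11 types.
TTR = V / N = 11 / 15 = 0.73

0.73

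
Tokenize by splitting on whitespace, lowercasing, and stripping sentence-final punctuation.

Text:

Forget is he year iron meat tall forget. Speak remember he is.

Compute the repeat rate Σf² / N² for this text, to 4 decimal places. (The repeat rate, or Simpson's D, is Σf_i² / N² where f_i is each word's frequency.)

0.1250

Frequencies: forget:2, is:2, he:2, year:1, iron:1, meat:1, tall:1, speak:1, remember:1
Σf² = 18; N² = 144
Repeat rate = 18 / 144 = 0.1250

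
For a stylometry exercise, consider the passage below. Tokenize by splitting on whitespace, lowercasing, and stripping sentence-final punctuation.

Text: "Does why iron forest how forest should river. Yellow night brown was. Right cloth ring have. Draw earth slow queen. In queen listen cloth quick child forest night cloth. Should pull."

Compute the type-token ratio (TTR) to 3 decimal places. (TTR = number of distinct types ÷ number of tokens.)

N = 31 tokens, V = 24 types.
TTR = V / N = 24 / 31 = 0.774

0.774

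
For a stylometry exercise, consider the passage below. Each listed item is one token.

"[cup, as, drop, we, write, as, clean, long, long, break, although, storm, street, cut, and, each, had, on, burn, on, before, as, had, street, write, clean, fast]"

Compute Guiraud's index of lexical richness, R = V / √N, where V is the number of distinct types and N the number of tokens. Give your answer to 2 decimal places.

3.66

N = 27, V = 19.
√N = 5.196152
R = 19 / 5.196152 = 3.66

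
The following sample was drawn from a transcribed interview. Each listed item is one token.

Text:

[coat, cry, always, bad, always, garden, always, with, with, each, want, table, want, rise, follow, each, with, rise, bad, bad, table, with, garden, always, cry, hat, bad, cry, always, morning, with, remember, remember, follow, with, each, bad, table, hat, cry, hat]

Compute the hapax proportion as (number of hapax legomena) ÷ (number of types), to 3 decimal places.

0.143

Frequencies: with:6, always:5, bad:5, cry:4, each:3, table:3, hat:3, garden:2, want:2, rise:2, follow:2, remember:2, coat:1, morning:1
Hapax count = 2; type count = 14.
Ratio = 2 / 14 = 0.143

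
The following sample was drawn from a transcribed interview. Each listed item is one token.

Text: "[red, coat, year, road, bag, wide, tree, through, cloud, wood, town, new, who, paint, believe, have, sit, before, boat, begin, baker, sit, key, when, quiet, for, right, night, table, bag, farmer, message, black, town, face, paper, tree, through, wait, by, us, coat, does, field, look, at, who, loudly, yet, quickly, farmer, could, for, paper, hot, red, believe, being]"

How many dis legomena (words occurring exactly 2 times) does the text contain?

Frequencies: red:2, coat:2, bag:2, tree:2, through:2, town:2, who:2, believe:2, sit:2, for:2, farmer:2, paper:2, year:1, road:1, wide:1, cloud:1, wood:1, new:1, paint:1, have:1, … (26 more, each freq 1)
Words with frequency 2: bag, believe, coat, farmer, for, paper, red, sit, through, town, tree, who

12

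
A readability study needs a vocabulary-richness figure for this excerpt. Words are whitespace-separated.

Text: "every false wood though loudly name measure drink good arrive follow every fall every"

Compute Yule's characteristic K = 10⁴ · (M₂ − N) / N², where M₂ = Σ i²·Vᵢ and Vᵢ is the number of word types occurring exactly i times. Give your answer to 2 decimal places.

306.12

Frequencies: every:3, false:1, wood:1, though:1, loudly:1, name:1, measure:1, drink:1, good:1, arrive:1, follow:1, fall:1
N = 14. Frequency spectrum: V_1=11, V_3=1
M₂ = 1²·11 + 3²·1 = 20
K = 10000 × (20 − 14) / 14² = 306.12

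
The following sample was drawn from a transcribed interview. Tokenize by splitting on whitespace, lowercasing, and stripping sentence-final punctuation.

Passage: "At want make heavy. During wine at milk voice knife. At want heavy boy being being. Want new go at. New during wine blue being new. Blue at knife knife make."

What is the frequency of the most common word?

5

Frequencies: at:5, want:3, knife:3, being:3, new:3, make:2, heavy:2, during:2, wine:2, blue:2, milk:1, voice:1, boy:1, go:1
Most common: 'at' with frequency 5.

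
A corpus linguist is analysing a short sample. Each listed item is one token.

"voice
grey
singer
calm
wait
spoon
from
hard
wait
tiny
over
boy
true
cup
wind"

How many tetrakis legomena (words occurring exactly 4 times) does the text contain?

0

Frequencies: wait:2, voice:1, grey:1, singer:1, calm:1, spoon:1, from:1, hard:1, tiny:1, over:1, boy:1, true:1, cup:1, wind:1
Words with frequency 4: (none)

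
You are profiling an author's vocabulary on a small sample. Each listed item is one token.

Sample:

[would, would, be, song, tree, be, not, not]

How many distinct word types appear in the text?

5

Distinct types: {be, not, song, tree, would}
V = 5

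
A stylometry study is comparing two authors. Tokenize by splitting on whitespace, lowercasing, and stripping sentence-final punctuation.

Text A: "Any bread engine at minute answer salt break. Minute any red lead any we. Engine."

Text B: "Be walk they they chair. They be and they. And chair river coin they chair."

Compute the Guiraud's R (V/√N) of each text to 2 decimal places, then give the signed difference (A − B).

A: V=11, N=15, R=2.84
B: V=7, N=15, R=1.81
Difference = 2.84 − 1.81 = 1.03

1.03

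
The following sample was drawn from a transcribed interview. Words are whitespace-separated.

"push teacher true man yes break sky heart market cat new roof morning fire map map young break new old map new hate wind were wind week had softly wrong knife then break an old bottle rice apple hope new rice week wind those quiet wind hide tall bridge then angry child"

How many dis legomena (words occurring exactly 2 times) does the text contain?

Frequencies: new:4, wind:4, break:3, map:3, old:2, week:2, then:2, rice:2, push:1, teacher:1, true:1, man:1, yes:1, sky:1, heart:1, market:1, cat:1, roof:1, morning:1, fire:1, … (18 more, each freq 1)
Words with frequency 2: old, rice, then, week

4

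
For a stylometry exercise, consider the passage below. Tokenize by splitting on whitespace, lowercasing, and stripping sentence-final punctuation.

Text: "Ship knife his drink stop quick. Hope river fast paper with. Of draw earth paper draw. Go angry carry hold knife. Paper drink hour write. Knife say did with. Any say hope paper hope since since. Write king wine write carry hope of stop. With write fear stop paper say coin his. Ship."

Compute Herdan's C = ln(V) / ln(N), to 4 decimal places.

0.8393

N = 53, V = 28.
ln(V) = 3.332205, ln(N) = 3.970292
C = 3.332205 / 3.970292 = 0.8393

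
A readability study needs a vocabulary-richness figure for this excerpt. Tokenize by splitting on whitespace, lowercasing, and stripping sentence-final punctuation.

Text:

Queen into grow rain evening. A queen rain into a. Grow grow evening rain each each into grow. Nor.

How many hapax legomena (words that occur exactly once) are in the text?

1

Frequencies: grow:4, into:3, rain:3, queen:2, evening:2, a:2, each:2, nor:1
Hapax (freq=1): nor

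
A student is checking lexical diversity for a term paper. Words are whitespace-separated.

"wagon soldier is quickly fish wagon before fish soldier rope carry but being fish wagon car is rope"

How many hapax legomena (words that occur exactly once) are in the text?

6

Frequencies: wagon:3, fish:3, soldier:2, is:2, rope:2, quickly:1, before:1, carry:1, but:1, being:1, car:1
Hapax (freq=1): before, being, but, car, carry, quickly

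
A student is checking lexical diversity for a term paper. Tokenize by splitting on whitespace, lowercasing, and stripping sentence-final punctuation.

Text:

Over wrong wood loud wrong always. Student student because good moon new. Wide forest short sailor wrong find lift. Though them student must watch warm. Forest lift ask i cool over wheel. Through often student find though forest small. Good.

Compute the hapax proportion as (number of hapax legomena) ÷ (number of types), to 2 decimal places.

0.71

Frequencies: student:4, wrong:3, forest:3, over:2, good:2, find:2, lift:2, though:2, wood:1, loud:1, always:1, because:1, moon:1, new:1, wide:1, short:1, sailor:1, them:1, must:1, watch:1, … (8 more, each freq 1)
Hapax count = 20; type count = 28.
Ratio = 20 / 28 = 0.71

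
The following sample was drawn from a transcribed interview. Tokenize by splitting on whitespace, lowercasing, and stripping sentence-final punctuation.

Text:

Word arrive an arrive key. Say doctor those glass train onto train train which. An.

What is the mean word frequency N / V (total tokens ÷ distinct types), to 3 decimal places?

1.364

N = 15 tokens, V = 11 types.
Mean frequency = N / V = 15 / 11 = 1.364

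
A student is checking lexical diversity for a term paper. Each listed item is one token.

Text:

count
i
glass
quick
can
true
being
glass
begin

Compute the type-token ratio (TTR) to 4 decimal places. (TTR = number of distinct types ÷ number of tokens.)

N = 9 tokens, V = 8 types.
TTR = V / N = 8 / 9 = 0.8889

0.8889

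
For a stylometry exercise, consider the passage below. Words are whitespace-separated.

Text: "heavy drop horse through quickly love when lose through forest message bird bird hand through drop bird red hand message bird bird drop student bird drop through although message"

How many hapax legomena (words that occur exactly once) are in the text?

10

Frequencies: bird:6, drop:4, through:4, message:3, hand:2, heavy:1, horse:1, quickly:1, love:1, when:1, lose:1, forest:1, red:1, student:1, although:1
Hapax (freq=1): although, forest, heavy, horse, lose, love, quickly, red, student, when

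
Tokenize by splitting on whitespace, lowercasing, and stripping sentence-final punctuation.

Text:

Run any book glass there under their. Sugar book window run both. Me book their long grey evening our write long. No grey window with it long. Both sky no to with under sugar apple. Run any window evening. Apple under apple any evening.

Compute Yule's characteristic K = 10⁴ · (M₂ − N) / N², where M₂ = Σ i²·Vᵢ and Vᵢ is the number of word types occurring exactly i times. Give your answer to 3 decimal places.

309.917

Frequencies: run:3, any:3, book:3, under:3, window:3, long:3, evening:3, apple:3, their:2, sugar:2, both:2, grey:2, no:2, with:2, glass:1, there:1, me:1, our:1, write:1, it:1, … (2 more, each freq 1)
N = 44. Frequency spectrum: V_1=8, V_2=6, V_3=8
M₂ = 1²·8 + 2²·6 + 3²·8 = 104
K = 10000 × (104 − 44) / 44² = 309.917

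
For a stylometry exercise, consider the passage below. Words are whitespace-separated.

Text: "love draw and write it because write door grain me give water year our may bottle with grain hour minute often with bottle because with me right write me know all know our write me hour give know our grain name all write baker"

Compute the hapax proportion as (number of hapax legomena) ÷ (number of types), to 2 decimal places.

Frequencies: write:5, me:4, grain:3, our:3, with:3, know:3, because:2, give:2, bottle:2, hour:2, all:2, love:1, draw:1, and:1, it:1, door:1, water:1, year:1, may:1, minute:1, … (4 more, each freq 1)
Hapax count = 13; type count = 24.
Ratio = 13 / 24 = 0.54

0.54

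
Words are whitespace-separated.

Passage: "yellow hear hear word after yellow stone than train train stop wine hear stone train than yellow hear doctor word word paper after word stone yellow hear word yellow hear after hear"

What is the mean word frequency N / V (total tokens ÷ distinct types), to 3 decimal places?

N = 32 tokens, V = 11 types.
Mean frequency = N / V = 32 / 11 = 2.909

2.909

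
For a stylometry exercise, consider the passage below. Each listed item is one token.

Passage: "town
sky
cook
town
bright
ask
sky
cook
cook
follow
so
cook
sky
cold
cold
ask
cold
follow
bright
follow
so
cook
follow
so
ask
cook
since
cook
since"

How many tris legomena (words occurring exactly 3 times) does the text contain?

Frequencies: cook:7, follow:4, sky:3, ask:3, so:3, cold:3, town:2, bright:2, since:2
Words with frequency 3: ask, cold, sky, so

4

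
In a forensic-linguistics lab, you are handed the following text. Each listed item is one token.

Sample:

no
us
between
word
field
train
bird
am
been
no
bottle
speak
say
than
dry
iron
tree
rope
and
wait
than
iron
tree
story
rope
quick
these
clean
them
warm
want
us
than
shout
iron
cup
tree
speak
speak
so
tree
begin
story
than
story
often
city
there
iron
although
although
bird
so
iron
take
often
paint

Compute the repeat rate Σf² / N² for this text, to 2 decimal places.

0.04

Frequencies: iron:5, than:4, tree:4, speak:3, story:3, no:2, us:2, bird:2, rope:2, so:2, often:2, although:2, between:1, word:1, field:1, train:1, am:1, been:1, bottle:1, say:1, … (16 more, each freq 1)
Σf² = 127; N² = 3249
Repeat rate = 127 / 3249 = 0.04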